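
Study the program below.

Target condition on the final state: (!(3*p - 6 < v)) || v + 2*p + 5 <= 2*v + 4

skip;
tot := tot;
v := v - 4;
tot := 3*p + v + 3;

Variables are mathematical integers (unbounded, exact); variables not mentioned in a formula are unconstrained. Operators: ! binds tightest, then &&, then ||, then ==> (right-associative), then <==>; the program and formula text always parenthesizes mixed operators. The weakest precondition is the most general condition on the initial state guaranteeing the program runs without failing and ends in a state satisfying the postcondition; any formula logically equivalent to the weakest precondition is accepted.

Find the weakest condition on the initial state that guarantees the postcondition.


Working backward. After the program, the postcondition (!(3*p - 6 < v)) || v + 2*p + 5 <= 2*v + 4 must hold; in canonical form it is (!(3*p < v + 6)) || 2*p <= v - 1.
Before tot := 3*p + v + 3: (!(3*p < v + 6)) || 2*p <= v - 1
Before v := v - 4: (!(3*p < v + 2)) || 2*p <= v - 5
Before tot := tot: (!(3*p < v + 2)) || 2*p <= v - 5
Before skip: (!(3*p < v + 2)) || 2*p <= v - 5
Answer: WP = (!(3*p < v + 2)) || 2*p <= v - 5


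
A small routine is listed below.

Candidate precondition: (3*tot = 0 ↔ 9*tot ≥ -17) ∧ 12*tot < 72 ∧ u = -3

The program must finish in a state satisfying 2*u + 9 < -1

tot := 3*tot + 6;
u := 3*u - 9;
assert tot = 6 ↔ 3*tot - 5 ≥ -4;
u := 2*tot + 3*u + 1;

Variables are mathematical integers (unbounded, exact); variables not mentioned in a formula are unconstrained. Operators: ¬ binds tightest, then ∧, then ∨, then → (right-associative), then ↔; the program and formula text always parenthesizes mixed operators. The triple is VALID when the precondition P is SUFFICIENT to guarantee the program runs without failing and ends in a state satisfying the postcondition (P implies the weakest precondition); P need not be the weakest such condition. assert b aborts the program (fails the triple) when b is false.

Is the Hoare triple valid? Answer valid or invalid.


Working backward. After the program, the postcondition 2*u + 9 < -1 must hold; in canonical form it is 2*u < -10.
Before u := 2*tot + 3*u + 1: 4*tot + 6*u < -12
Before assert tot = 6 ↔ 3*tot - 5 ≥ -4: (tot = 6 ↔ 3*tot ≥ 1) ∧ 4*tot + 6*u < -12
Before u := 3*u - 9: (tot = 6 ↔ 3*tot ≥ 1) ∧ 4*tot + 18*u < 42
Before tot := 3*tot + 6: (3*tot = 0 ↔ 9*tot ≥ -17) ∧ 12*tot + 18*u < 18
The weakest precondition is (3*tot = 0 ↔ 9*tot ≥ -17) ∧ 12*tot + 18*u < 18.
Check whether (3*tot = 0 ↔ 9*tot ≥ -17) ∧ 12*tot < 72 ∧ u = -3 implies it.
Every state satisfying the precondition satisfies the weakest precondition: the implication holds.
Answer: valid


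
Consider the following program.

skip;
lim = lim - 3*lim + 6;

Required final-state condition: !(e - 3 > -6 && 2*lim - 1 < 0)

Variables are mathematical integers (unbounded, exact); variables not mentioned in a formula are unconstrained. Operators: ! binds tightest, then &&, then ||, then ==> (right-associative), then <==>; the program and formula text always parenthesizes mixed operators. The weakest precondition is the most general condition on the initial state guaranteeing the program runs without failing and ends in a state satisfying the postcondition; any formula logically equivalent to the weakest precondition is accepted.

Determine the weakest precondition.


Working backward. After the program, the postcondition !(e - 3 > -6 && 2*lim - 1 < 0) must hold; in canonical form it is !(e > -3 && 2*lim < 1).
Before lim := lim - 3*lim + 6: !(e > -3 && 4*lim > 11)
Before skip: !(e > -3 && 4*lim > 11)
Answer: WP = !(e > -3 && 4*lim > 11)


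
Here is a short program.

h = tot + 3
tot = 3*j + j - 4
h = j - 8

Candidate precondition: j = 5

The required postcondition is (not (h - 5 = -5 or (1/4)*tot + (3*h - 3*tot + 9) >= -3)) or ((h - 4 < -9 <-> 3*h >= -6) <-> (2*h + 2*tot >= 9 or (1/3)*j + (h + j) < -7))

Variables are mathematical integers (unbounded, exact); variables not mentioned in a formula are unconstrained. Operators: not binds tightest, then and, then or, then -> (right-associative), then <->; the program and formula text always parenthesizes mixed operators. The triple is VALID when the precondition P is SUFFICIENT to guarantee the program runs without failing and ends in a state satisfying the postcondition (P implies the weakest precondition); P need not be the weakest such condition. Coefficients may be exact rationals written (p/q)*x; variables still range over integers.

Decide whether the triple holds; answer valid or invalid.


Working backward. After the program, the postcondition (not (h - 5 = -5 or (1/4)*tot + (3*h - 3*tot + 9) >= -3)) or ((h - 4 < -9 <-> 3*h >= -6) <-> (2*h + 2*tot >= 9 or (1/3)*j + (h + j) < -7)) must hold; in canonical form it is (not (h = 0 or 3*h >= (11/4)*tot - 12)) or ((h < -5 <-> 3*h >= -6) <-> (2*h + 2*tot >= 9 or h + (4/3)*j < -7)).
Before h := j - 8: (not (j = 8 or 3*j >= (11/4)*tot + 12)) or ((j < 3 <-> 3*j >= 18) <-> (2*j + 2*tot >= 25 or (7/3)*j < 1))
Before tot := 3*j + j - 4: (not (j = 8 or 8*j <= -1)) or ((j < 3 <-> 3*j >= 18) <-> (10*j >= 33 or (7/3)*j < 1))
Before h := tot + 3: (not (j = 8 or 8*j <= -1)) or ((j < 3 <-> 3*j >= 18) <-> (10*j >= 33 or (7/3)*j < 1))
The weakest precondition is (not (j = 8 or 8*j <= -1)) or ((j < 3 <-> 3*j >= 18) <-> (10*j >= 33 or (7/3)*j < 1)).
Check whether j = 5 implies it.
Every state satisfying the precondition satisfies the weakest precondition: the implication holds.
Answer: valid


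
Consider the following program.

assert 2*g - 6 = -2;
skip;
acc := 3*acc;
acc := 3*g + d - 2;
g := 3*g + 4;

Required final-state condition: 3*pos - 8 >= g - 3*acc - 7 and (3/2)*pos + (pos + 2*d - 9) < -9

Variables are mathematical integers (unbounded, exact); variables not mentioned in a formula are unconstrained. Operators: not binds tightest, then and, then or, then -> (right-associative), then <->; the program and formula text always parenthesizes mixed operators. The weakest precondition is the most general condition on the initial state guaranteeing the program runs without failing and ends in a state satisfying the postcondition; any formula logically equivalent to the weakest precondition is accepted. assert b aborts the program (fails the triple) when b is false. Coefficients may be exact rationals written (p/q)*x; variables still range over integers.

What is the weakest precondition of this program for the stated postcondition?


Working backward. After the program, the postcondition 3*pos - 8 >= g - 3*acc - 7 and (3/2)*pos + (pos + 2*d - 9) < -9 must hold; in canonical form it is 3*acc + 3*pos >= g + 1 and 2*d + (5/2)*pos < 0.
Before g := 3*g + 4: 3*acc + 3*pos >= 3*g + 5 and 2*d + (5/2)*pos < 0
Before acc := 3*g + d - 2: 3*d + 6*g + 3*pos >= 11 and 2*d + (5/2)*pos < 0
Before acc := 3*acc: 3*d + 6*g + 3*pos >= 11 and 2*d + (5/2)*pos < 0
Before skip: 3*d + 6*g + 3*pos >= 11 and 2*d + (5/2)*pos < 0
Before assert 2*g - 6 = -2: 2*g = 4 and 3*d + 6*g + 3*pos >= 11 and 2*d + (5/2)*pos < 0
Answer: WP = 2*g = 4 and 3*d + 6*g + 3*pos >= 11 and 2*d + (5/2)*pos < 0


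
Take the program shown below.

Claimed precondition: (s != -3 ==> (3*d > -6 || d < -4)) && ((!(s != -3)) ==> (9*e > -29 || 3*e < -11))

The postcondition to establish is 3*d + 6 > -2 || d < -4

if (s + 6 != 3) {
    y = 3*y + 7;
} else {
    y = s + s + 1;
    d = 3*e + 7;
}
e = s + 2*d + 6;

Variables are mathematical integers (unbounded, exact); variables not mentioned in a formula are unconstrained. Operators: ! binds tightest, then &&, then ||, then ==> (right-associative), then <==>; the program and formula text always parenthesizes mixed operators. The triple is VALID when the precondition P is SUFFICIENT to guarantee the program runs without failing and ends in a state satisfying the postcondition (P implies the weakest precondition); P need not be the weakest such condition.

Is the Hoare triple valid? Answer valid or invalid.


Working backward. After the program, the postcondition 3*d + 6 > -2 || d < -4 must hold; in canonical form it is 3*d > -8 || d < -4.
Before e := s + 2*d + 6: 3*d > -8 || d < -4
Then branch requires 3*d > -8 || d < -4; else branch requires 9*e > -29 || 3*e < -11.
Before the if: (s != -3 ==> (3*d > -8 || d < -4)) && ((!(s != -3)) ==> (9*e > -29 || 3*e < -11))
The weakest precondition is (s != -3 ==> (3*d > -8 || d < -4)) && ((!(s != -3)) ==> (9*e > -29 || 3*e < -11)).
Check whether (s != -3 ==> (3*d > -6 || d < -4)) && ((!(s != -3)) ==> (9*e > -29 || 3*e < -11)) implies it.
Every state satisfying the precondition satisfies the weakest precondition: the implication holds.
Answer: valid


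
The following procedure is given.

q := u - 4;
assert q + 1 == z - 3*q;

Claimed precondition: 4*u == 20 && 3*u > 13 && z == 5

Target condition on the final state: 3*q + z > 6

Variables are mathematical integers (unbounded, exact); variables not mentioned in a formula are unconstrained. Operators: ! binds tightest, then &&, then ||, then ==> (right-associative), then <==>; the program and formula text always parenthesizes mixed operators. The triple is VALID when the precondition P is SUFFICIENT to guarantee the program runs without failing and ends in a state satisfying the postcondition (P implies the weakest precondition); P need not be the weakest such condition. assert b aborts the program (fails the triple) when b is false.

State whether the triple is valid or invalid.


Working backward. After the program, 3*q + z > 6 must hold.
Before assert q + 1 == z - 3*q: 4*q == z - 1 && 3*q + z > 6
Before q := u - 4: 4*u == z + 15 && 3*u + z > 18
The weakest precondition is 4*u == z + 15 && 3*u + z > 18.
Check whether 4*u == 20 && 3*u > 13 && z == 5 implies it.
Every state satisfying the precondition satisfies the weakest precondition: the implication holds.
Answer: valid


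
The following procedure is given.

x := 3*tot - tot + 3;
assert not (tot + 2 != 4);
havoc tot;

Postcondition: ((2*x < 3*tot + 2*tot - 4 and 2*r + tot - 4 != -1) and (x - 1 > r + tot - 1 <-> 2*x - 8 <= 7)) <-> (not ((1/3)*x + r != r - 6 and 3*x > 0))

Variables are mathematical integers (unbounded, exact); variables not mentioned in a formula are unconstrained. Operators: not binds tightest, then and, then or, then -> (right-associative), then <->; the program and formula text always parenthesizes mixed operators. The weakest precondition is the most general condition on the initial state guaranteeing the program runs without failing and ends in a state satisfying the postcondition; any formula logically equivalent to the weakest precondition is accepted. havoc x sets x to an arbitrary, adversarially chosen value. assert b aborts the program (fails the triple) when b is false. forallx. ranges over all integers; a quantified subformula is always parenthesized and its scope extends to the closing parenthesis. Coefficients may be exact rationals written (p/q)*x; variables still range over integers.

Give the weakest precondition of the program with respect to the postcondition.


Working backward. After the program, the postcondition ((2*x < 3*tot + 2*tot - 4 and 2*r + tot - 4 != -1) and (x - 1 > r + tot - 1 <-> 2*x - 8 <= 7)) <-> (not ((1/3)*x + r != r - 6 and 3*x > 0)) must hold; in canonical form it is (2*x < 5*tot - 4 and 2*r + tot != 3 and (x > r + tot <-> 2*x <= 15)) <-> (not ((1/3)*x != -6 and 3*x > 0)).
Before havoc tot: forall tot_1. ((2*x < 5*tot_1 - 4 and 2*r + tot_1 != 3 and (x > r + tot_1 <-> 2*x <= 15)) <-> (not ((1/3)*x != -6 and 3*x > 0)))
Before assert not (tot + 2 != 4): (not (tot != 2)) and (forall tot_1. ((2*x < 5*tot_1 - 4 and 2*r + tot_1 != 3 and (x > r + tot_1 <-> 2*x <= 15)) <-> (not ((1/3)*x != -6 and 3*x > 0))))
Before x := 3*tot - tot + 3: (not (tot != 2)) and (forall tot_1. ((4*tot < 5*tot_1 - 10 and 2*r + tot_1 != 3 and (2*tot > r + tot_1 - 3 <-> 4*tot <= 9)) <-> (not ((2/3)*tot != -7 and 6*tot > -9))))
Answer: WP = (not (tot != 2)) and (forall tot_1. ((4*tot < 5*tot_1 - 10 and 2*r + tot_1 != 3 and (2*tot > r + tot_1 - 3 <-> 4*tot <= 9)) <-> (not ((2/3)*tot != -7 and 6*tot > -9))))


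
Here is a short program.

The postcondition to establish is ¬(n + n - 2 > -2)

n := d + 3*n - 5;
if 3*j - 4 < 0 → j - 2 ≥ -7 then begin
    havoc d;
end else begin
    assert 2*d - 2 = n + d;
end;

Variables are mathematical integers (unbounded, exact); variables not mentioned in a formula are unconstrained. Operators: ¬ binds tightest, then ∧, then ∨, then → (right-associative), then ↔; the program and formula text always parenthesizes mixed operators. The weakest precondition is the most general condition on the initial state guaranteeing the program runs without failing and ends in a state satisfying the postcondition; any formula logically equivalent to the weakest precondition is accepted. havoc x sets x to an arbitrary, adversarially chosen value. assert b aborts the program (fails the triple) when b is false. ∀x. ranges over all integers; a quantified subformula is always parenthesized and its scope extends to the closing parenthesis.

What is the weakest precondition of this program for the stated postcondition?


Working backward. After the program, the postcondition ¬(n + n - 2 > -2) must hold; in canonical form it is ¬(2*n > 0).
Then branch requires ¬(2*n > 0); else branch requires d = n + 2 ∧ (¬(2*n > 0)).
Before the if: ((3*j < 4 → j ≥ -5) → (¬(2*n > 0))) ∧ ((¬(3*j < 4 → j ≥ -5)) → (d = n + 2 ∧ (¬(2*n > 0))))
Before n := d + 3*n - 5: ((3*j < 4 → j ≥ -5) → (¬(2*d + 6*n > 10))) ∧ ((¬(3*j < 4 → j ≥ -5)) → (3*n = 3 ∧ (¬(2*d + 6*n > 10))))
Answer: WP = ((3*j < 4 → j ≥ -5) → (¬(2*d + 6*n > 10))) ∧ ((¬(3*j < 4 → j ≥ -5)) → (3*n = 3 ∧ (¬(2*d + 6*n > 10))))


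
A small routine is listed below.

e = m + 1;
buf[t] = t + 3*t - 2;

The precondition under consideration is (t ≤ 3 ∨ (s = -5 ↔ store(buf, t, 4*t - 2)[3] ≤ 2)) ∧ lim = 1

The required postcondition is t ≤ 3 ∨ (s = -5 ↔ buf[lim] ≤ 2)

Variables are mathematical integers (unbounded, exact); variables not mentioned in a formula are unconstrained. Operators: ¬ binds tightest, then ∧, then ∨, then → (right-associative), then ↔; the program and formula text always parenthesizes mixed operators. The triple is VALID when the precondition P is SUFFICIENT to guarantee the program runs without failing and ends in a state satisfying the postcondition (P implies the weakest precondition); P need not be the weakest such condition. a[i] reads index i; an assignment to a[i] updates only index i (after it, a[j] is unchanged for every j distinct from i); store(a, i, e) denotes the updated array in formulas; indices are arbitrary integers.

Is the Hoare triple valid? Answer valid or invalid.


Working backward. After the program, t ≤ 3 ∨ (s = -5 ↔ buf[lim] ≤ 2) must hold.
Before buf[t] := t + 3*t - 2: t ≤ 3 ∨ (s = -5 ↔ store(buf, t, 4*t - 2)[lim] ≤ 2)
Before e := m + 1: t ≤ 3 ∨ (s = -5 ↔ store(buf, t, 4*t - 2)[lim] ≤ 2)
The weakest precondition is t ≤ 3 ∨ (s = -5 ↔ store(buf, t, 4*t - 2)[lim] ≤ 2).
Check whether (t ≤ 3 ∨ (s = -5 ↔ store(buf, t, 4*t - 2)[3] ≤ 2)) ∧ lim = 1 implies it.
Countermodel: at the initial state buf = {[1] = 7043, [3] = 0, [4] = 2, elsewhere 2}, lim = 1, s = -5, t = 4, the precondition holds but the weakest precondition fails.
Answer: invalid


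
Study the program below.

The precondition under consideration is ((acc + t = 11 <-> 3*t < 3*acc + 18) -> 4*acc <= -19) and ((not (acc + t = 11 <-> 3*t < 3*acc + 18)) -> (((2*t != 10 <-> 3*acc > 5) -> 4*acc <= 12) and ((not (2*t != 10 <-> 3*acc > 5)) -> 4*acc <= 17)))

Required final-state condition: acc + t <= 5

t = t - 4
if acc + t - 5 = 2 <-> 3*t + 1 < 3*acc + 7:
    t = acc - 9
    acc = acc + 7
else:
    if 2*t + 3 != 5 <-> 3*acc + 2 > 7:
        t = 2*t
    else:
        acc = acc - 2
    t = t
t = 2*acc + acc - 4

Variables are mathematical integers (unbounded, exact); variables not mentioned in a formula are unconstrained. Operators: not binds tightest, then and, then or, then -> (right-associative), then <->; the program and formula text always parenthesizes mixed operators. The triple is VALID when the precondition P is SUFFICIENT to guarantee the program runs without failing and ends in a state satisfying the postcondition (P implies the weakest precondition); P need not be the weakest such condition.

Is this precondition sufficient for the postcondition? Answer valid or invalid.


Working backward. After the program, acc + t <= 5 must hold.
Before t := 2*acc + acc - 4: 4*acc <= 9
Then branch requires 4*acc <= -19; else branch requires ((2*t != 2 <-> 3*acc > 5) -> 4*acc <= 9) and ((not (2*t != 2 <-> 3*acc > 5)) -> 4*acc <= 17).
Before the if: ((acc + t = 7 <-> 3*t < 3*acc + 6) -> 4*acc <= -19) and ((not (acc + t = 7 <-> 3*t < 3*acc + 6)) -> (((2*t != 2 <-> 3*acc > 5) -> 4*acc <= 9) and ((not (2*t != 2 <-> 3*acc > 5)) -> 4*acc <= 17)))
Before t := t - 4: ((acc + t = 11 <-> 3*t < 3*acc + 18) -> 4*acc <= -19) and ((not (acc + t = 11 <-> 3*t < 3*acc + 18)) -> (((2*t != 10 <-> 3*acc > 5) -> 4*acc <= 9) and ((not (2*t != 10 <-> 3*acc > 5)) -> 4*acc <= 17)))
The weakest precondition is ((acc + t = 11 <-> 3*t < 3*acc + 18) -> 4*acc <= -19) and ((not (acc + t = 11 <-> 3*t < 3*acc + 18)) -> (((2*t != 10 <-> 3*acc > 5) -> 4*acc <= 9) and ((not (2*t != 10 <-> 3*acc > 5)) -> 4*acc <= 17))).
Check whether ((acc + t = 11 <-> 3*t < 3*acc + 18) -> 4*acc <= -19) and ((not (acc + t = 11 <-> 3*t < 3*acc + 18)) -> (((2*t != 10 <-> 3*acc > 5) -> 4*acc <= 12) and ((not (2*t != 10 <-> 3*acc > 5)) -> 4*acc <= 17))) implies it.
Countermodel: at the initial state acc = 3, t = 6, the precondition holds but the weakest precondition fails.
Answer: invalid


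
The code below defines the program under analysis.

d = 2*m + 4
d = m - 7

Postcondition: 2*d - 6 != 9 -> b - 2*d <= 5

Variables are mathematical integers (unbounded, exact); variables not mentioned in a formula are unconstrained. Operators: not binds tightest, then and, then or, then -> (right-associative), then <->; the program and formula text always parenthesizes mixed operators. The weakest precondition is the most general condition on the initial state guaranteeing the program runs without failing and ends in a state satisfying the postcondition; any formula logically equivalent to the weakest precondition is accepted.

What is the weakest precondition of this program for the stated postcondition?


Working backward. After the program, the postcondition 2*d - 6 != 9 -> b - 2*d <= 5 must hold; in canonical form it is 2*d != 15 -> b <= 2*d + 5.
Before d := m - 7: 2*m != 29 -> b <= 2*m - 9
Before d := 2*m + 4: 2*m != 29 -> b <= 2*m - 9
Answer: WP = 2*m != 29 -> b <= 2*m - 9


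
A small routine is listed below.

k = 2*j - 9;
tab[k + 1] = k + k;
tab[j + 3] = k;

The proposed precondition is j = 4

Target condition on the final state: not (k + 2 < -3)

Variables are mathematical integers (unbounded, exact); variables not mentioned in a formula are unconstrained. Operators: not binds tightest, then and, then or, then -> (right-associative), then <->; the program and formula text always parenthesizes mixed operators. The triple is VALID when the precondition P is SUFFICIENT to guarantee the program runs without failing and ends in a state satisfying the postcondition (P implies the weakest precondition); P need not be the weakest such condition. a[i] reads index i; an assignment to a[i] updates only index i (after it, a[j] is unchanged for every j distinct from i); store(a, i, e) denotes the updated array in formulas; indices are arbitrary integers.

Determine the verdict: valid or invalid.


Working backward. After the program, the postcondition not (k + 2 < -3) must hold; in canonical form it is not (k < -5).
Before tab[j + 3] := k: not (k < -5)
Before tab[k + 1] := k + k: not (k < -5)
Before k := 2*j - 9: not (2*j < 4)
The weakest precondition is not (2*j < 4).
Check whether j = 4 implies it.
Every state satisfying the precondition satisfies the weakest precondition: the implication holds.
Answer: valid


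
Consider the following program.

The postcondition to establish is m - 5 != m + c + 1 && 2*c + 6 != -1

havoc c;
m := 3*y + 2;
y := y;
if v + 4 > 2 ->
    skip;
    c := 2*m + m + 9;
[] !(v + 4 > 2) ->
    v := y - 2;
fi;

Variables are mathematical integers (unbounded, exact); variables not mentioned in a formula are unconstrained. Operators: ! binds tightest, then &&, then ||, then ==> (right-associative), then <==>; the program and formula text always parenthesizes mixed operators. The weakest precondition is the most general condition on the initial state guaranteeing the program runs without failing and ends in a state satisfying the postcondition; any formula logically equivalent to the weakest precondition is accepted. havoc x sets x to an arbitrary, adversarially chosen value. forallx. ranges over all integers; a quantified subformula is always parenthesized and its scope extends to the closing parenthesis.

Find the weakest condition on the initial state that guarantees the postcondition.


Working backward. After the program, the postcondition m - 5 != m + c + 1 && 2*c + 6 != -1 must hold; in canonical form it is c != -6 && 2*c != -7.
Then branch requires 3*m != -15 && 6*m != -25; else branch requires c != -6 && 2*c != -7.
Before the if: (v > -2 ==> (3*m != -15 && 6*m != -25)) && ((!(v > -2)) ==> (c != -6 && 2*c != -7))
Before y := y: (v > -2 ==> (3*m != -15 && 6*m != -25)) && ((!(v > -2)) ==> (c != -6 && 2*c != -7))
Before m := 3*y + 2: (v > -2 ==> (9*y != -21 && 18*y != -37)) && ((!(v > -2)) ==> (c != -6 && 2*c != -7))
Before havoc c: forall c_1. ((v > -2 ==> (9*y != -21 && 18*y != -37)) && ((!(v > -2)) ==> (c_1 != -6 && 2*c_1 != -7)))
Answer: WP = forall c_1. ((v > -2 ==> (9*y != -21 && 18*y != -37)) && ((!(v > -2)) ==> (c_1 != -6 && 2*c_1 != -7)))


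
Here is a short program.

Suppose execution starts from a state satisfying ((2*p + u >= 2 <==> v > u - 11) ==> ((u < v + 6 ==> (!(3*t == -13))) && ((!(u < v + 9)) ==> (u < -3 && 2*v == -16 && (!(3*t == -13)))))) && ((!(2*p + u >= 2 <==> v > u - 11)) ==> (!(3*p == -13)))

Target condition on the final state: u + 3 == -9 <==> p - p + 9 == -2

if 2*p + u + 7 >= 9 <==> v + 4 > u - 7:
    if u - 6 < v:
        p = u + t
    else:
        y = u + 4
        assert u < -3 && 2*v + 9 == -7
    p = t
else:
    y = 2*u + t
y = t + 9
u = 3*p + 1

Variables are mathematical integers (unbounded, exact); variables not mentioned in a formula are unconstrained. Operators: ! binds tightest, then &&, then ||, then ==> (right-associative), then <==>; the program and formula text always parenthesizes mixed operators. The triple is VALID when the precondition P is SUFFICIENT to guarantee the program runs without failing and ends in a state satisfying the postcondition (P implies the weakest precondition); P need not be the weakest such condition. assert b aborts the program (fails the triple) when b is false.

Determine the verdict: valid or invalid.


Working backward. After the program, the postcondition u + 3 == -9 <==> p - p + 9 == -2 must hold; in canonical form it is !(u == -12).
Before u := 3*p + 1: !(3*p == -13)
Before y := t + 9: !(3*p == -13)
Then branch requires (u < v + 6 ==> (!(3*t == -13))) && ((!(u < v + 6)) ==> (u < -3 && 2*v == -16 && (!(3*t == -13)))); else branch requires !(3*p == -13).
Before the if: ((2*p + u >= 2 <==> v > u - 11) ==> ((u < v + 6 ==> (!(3*t == -13))) && ((!(u < v + 6)) ==> (u < -3 && 2*v == -16 && (!(3*t == -13)))))) && ((!(2*p + u >= 2 <==> v > u - 11)) ==> (!(3*p == -13)))
The weakest precondition is ((2*p + u >= 2 <==> v > u - 11) ==> ((u < v + 6 ==> (!(3*t == -13))) && ((!(u < v + 6)) ==> (u < -3 && 2*v == -16 && (!(3*t == -13)))))) && ((!(2*p + u >= 2 <==> v > u - 11)) ==> (!(3*p == -13))).
Check whether ((2*p + u >= 2 <==> v > u - 11) ==> ((u < v + 6 ==> (!(3*t == -13))) && ((!(u < v + 9)) ==> (u < -3 && 2*v == -16 && (!(3*t == -13)))))) && ((!(2*p + u >= 2 <==> v > u - 11)) ==> (!(3*p == -13))) implies it.
Countermodel: at the initial state p = 3, t = 0, u = -4, v = -10, the precondition holds but the weakest precondition fails.
Answer: invalid


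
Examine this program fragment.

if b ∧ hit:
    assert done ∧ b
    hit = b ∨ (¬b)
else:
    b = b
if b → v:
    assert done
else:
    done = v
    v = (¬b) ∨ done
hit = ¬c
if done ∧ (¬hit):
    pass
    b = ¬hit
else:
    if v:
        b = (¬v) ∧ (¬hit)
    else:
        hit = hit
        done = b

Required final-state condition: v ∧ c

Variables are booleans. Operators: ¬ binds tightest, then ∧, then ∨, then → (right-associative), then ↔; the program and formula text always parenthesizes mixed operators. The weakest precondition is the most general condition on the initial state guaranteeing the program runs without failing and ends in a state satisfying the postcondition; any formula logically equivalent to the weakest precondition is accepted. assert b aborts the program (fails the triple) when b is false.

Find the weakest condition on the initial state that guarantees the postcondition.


Working backward. After the program, v ∧ c must hold.
Then branch requires v ∧ c; else branch requires (v → (v ∧ c)) ∧ ((¬v) → (v ∧ c)).
Before the if: ((done ∧ (¬hit)) → (v ∧ c)) ∧ ((¬(done ∧ (¬hit))) → ((v → (v ∧ c)) ∧ ((¬v) → (v ∧ c))))
Before hit := ¬c: ((done ∧ c) → (v ∧ c)) ∧ ((¬(done ∧ c)) → ((v → (v ∧ c)) ∧ ((¬v) → (v ∧ c))))
Then branch requires done ∧ ((done ∧ c) → (v ∧ c)) ∧ ((¬(done ∧ c)) → ((v → (v ∧ c)) ∧ ((¬v) → (v ∧ c)))); else branch requires ((v ∧ c) → (((¬b) ∨ v) ∧ c)) ∧ ((¬(v ∧ c)) → ((((¬b) ∨ v) → (((¬b) ∨ v) ∧ c)) ∧ ((¬((¬b) ∨ v)) → (((¬b) ∨ v) ∧ c)))).
Before the if: ((b → v) → (done ∧ ((done ∧ c) → (v ∧ c)) ∧ ((¬(done ∧ c)) → ((v → (v ∧ c)) ∧ ((¬v) → (v ∧ c)))))) ∧ ((¬(b → v)) → (((v ∧ c) → (((¬b) ∨ v) ∧ c)) ∧ ((¬(v ∧ c)) → ((((¬b) ∨ v) → (((¬b) ∨ v) ∧ c)) ∧ ((¬((¬b) ∨ v)) → (((¬b) ∨ v) ∧ c))))))
Then branch requires done ∧ b ∧ ((b → v) → (done ∧ ((done ∧ c) → (v ∧ c)) ∧ ((¬(done ∧ c)) → ((v → (v ∧ c)) ∧ ((¬v) → (v ∧ c)))))) ∧ ((¬(b → v)) → (((v ∧ c) → (((¬b) ∨ v) ∧ c)) ∧ ((¬(v ∧ c)) → ((((¬b) ∨ v) → (((¬b) ∨ v) ∧ c)) ∧ ((¬((¬b) ∨ v)) → (((¬b) ∨ v) ∧ c)))))); else branch requires ((b → v) → (done ∧ ((done ∧ c) → (v ∧ c)) ∧ ((¬(done ∧ c)) → ((v → (v ∧ c)) ∧ ((¬v) → (v ∧ c)))))) ∧ ((¬(b → v)) → (((v ∧ c) → (((¬b) ∨ v) ∧ c)) ∧ ((¬(v ∧ c)) → ((((¬b) ∨ v) → (((¬b) ∨ v) ∧ c)) ∧ ((¬((¬b) ∨ v)) → (((¬b) ∨ v) ∧ c)))))).
Before the if: ((b ∧ hit) → (done ∧ b ∧ ((b → v) → (done ∧ ((done ∧ c) → (v ∧ c)) ∧ ((¬(done ∧ c)) → ((v → (v ∧ c)) ∧ ((¬v) → (v ∧ c)))))) ∧ ((¬(b → v)) → (((v ∧ c) → (((¬b) ∨ v) ∧ c)) ∧ ((¬(v ∧ c)) → ((((¬b) ∨ v) → (((¬b) ∨ v) ∧ c)) ∧ ((¬((¬b) ∨ v)) → (((¬b) ∨ v) ∧ c)))))))) ∧ ((¬(b ∧ hit)) → (((b → v) → (done ∧ ((done ∧ c) → (v ∧ c)) ∧ ((¬(done ∧ c)) → ((v → (v ∧ c)) ∧ ((¬v) → (v ∧ c)))))) ∧ ((¬(b → v)) → (((v ∧ c) → (((¬b) ∨ v) ∧ c)) ∧ ((¬(v ∧ c)) → ((((¬b) ∨ v) → (((¬b) ∨ v) ∧ c)) ∧ ((¬((¬b) ∨ v)) → (((¬b) ∨ v) ∧ c))))))))
Answer: WP = ((b ∧ hit) → (done ∧ b ∧ ((b → v) → (done ∧ ((done ∧ c) → (v ∧ c)) ∧ ((¬(done ∧ c)) → ((v → (v ∧ c)) ∧ ((¬v) → (v ∧ c)))))) ∧ ((¬(b → v)) → (((v ∧ c) → (((¬b) ∨ v) ∧ c)) ∧ ((¬(v ∧ c)) → ((((¬b) ∨ v) → (((¬b) ∨ v) ∧ c)) ∧ ((¬((¬b) ∨ v)) → (((¬b) ∨ v) ∧ c)))))))) ∧ ((¬(b ∧ hit)) → (((b → v) → (done ∧ ((done ∧ c) → (v ∧ c)) ∧ ((¬(done ∧ c)) → ((v → (v ∧ c)) ∧ ((¬v) → (v ∧ c)))))) ∧ ((¬(b → v)) → (((v ∧ c) → (((¬b) ∨ v) ∧ c)) ∧ ((¬(v ∧ c)) → ((((¬b) ∨ v) → (((¬b) ∨ v) ∧ c)) ∧ ((¬((¬b) ∨ v)) → (((¬b) ∨ v) ∧ c))))))))


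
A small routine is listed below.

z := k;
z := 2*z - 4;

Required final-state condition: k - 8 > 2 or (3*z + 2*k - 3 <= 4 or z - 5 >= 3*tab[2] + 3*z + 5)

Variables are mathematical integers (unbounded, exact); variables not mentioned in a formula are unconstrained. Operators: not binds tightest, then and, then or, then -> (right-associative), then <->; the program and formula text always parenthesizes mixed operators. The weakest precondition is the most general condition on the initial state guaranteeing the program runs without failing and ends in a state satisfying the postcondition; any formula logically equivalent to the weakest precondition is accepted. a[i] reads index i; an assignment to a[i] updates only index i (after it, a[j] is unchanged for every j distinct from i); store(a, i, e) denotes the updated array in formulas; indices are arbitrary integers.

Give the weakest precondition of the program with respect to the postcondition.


Working backward. After the program, the postcondition k - 8 > 2 or (3*z + 2*k - 3 <= 4 or z - 5 >= 3*tab[2] + 3*z + 5) must hold; in canonical form it is k > 10 or 2*k + 3*z <= 7 or 3*tab[2] + 2*z <= -10.
Before z := 2*z - 4: k > 10 or 2*k + 6*z <= 19 or 3*tab[2] + 4*z <= -2
Before z := k: k > 10 or 8*k <= 19 or 3*tab[2] + 4*k <= -2
Answer: WP = k > 10 or 8*k <= 19 or 3*tab[2] + 4*k <= -2


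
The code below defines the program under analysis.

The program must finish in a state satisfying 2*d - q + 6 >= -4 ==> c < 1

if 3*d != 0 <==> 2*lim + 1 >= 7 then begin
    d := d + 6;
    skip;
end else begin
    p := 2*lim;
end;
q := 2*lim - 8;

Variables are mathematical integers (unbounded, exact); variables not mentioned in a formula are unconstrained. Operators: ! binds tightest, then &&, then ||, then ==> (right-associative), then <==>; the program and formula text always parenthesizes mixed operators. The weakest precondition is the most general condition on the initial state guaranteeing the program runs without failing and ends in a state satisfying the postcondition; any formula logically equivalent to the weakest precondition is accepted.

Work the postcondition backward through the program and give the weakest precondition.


Working backward. After the program, the postcondition 2*d - q + 6 >= -4 ==> c < 1 must hold; in canonical form it is 2*d >= q - 10 ==> c < 1.
Before q := 2*lim - 8: 2*d >= 2*lim - 18 ==> c < 1
Then branch requires 2*d >= 2*lim - 30 ==> c < 1; else branch requires 2*d >= 2*lim - 18 ==> c < 1.
Before the if: ((3*d != 0 <==> 2*lim >= 6) ==> (2*d >= 2*lim - 30 ==> c < 1)) && ((!(3*d != 0 <==> 2*lim >= 6)) ==> (2*d >= 2*lim - 18 ==> c < 1))
Answer: WP = ((3*d != 0 <==> 2*lim >= 6) ==> (2*d >= 2*lim - 30 ==> c < 1)) && ((!(3*d != 0 <==> 2*lim >= 6)) ==> (2*d >= 2*lim - 18 ==> c < 1))


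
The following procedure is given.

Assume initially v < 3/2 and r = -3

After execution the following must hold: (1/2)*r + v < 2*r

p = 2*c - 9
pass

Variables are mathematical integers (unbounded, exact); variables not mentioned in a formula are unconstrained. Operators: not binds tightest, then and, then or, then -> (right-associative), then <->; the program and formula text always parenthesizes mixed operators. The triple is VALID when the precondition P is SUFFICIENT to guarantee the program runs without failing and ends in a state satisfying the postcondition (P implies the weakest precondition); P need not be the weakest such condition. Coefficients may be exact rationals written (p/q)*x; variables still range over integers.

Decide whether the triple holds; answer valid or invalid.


Working backward. After the program, the postcondition (1/2)*r + v < 2*r must hold; in canonical form it is v < (3/2)*r.
Before skip: v < (3/2)*r
Before p := 2*c - 9: v < (3/2)*r
The weakest precondition is v < (3/2)*r.
Check whether v < 3/2 and r = -3 implies it.
Countermodel: at the initial state r = -3, v = -4, the precondition holds but the weakest precondition fails.
Answer: invalid


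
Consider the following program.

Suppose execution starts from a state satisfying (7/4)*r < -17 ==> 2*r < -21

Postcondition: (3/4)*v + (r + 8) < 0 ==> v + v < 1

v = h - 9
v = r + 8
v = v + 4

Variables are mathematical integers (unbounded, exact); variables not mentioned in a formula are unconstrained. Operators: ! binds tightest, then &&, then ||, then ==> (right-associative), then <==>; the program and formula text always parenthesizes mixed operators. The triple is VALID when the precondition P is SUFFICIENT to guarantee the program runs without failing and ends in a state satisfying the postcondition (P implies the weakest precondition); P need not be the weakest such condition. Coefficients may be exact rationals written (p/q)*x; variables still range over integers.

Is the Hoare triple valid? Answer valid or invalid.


Working backward. After the program, the postcondition (3/4)*v + (r + 8) < 0 ==> v + v < 1 must hold; in canonical form it is r + (3/4)*v < -8 ==> 2*v < 1.
Before v := v + 4: r + (3/4)*v < -11 ==> 2*v < -7
Before v := r + 8: (7/4)*r < -17 ==> 2*r < -23
Before v := h - 9: (7/4)*r < -17 ==> 2*r < -23
The weakest precondition is (7/4)*r < -17 ==> 2*r < -23.
Check whether (7/4)*r < -17 ==> 2*r < -21 implies it.
Countermodel: at the initial state r = -11, the precondition holds but the weakest precondition fails.
Answer: invalid


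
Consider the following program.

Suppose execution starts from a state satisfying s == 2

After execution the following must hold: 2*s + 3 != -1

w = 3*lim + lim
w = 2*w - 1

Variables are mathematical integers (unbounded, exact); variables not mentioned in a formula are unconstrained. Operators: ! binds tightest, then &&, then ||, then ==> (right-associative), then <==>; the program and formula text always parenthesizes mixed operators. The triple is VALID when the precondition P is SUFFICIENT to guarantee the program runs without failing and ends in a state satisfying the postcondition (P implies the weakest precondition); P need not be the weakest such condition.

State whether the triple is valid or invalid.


Working backward. After the program, the postcondition 2*s + 3 != -1 must hold; in canonical form it is 2*s != -4.
Before w := 2*w - 1: 2*s != -4
Before w := 3*lim + lim: 2*s != -4
The weakest precondition is 2*s != -4.
Check whether s == 2 implies it.
Every state satisfying the precondition satisfies the weakest precondition: the implication holds.
Answer: valid


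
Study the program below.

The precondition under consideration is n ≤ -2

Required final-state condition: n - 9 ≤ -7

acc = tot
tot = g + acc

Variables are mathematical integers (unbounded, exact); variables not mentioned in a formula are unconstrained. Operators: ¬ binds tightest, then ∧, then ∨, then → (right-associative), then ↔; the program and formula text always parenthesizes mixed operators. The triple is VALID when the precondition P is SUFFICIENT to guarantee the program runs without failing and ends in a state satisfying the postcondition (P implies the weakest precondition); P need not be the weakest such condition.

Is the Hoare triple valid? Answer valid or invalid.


Working backward. After the program, the postcondition n - 9 ≤ -7 must hold; in canonical form it is n ≤ 2.
Before tot := g + acc: n ≤ 2
Before acc := tot: n ≤ 2
The weakest precondition is n ≤ 2.
Check whether n ≤ -2 implies it.
Every state satisfying the precondition satisfies the weakest precondition: the implication holds.
Answer: valid


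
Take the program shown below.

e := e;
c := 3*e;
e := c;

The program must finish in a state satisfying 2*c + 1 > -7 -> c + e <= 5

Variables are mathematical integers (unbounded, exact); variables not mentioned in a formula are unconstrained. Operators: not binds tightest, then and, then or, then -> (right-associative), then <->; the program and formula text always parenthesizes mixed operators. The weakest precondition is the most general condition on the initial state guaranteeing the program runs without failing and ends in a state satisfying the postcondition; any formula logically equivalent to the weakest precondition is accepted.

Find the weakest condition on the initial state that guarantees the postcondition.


Working backward. After the program, the postcondition 2*c + 1 > -7 -> c + e <= 5 must hold; in canonical form it is 2*c > -8 -> c + e <= 5.
Before e := c: 2*c > -8 -> 2*c <= 5
Before c := 3*e: 6*e > -8 -> 6*e <= 5
Before e := e: 6*e > -8 -> 6*e <= 5
Answer: WP = 6*e > -8 -> 6*e <= 5


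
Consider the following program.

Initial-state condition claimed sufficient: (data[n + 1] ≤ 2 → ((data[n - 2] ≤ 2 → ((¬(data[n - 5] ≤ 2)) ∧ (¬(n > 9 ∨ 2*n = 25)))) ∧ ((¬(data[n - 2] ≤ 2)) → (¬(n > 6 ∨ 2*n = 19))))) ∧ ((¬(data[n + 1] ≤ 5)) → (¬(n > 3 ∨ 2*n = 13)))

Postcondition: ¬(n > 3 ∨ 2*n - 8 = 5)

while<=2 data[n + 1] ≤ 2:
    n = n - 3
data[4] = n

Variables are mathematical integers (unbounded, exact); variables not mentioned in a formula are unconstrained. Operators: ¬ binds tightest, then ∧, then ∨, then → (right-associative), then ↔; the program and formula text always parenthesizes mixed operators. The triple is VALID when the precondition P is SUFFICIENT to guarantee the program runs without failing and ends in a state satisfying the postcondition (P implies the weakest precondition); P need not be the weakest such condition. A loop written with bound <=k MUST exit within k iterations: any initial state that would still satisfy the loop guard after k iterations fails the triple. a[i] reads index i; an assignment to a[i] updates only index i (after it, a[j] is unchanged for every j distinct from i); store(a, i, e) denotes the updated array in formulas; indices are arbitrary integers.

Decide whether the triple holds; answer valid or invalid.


Working backward. After the program, the postcondition ¬(n > 3 ∨ 2*n - 8 = 5) must hold; in canonical form it is ¬(n > 3 ∨ 2*n = 13).
Before data[4] := n: ¬(n > 3 ∨ 2*n = 13)
Before the loop (bound <=2), unroll the exhaustion recursion (WP_0 = exit-now case; WP_j = one more guarded iteration, up to j = 2):
  WP_0: (¬(data[n + 1] ≤ 2)) ∧ (¬(n > 3 ∨ 2*n = 13))
  WP_1: (data[n + 1] ≤ 2 → ((¬(data[n - 2] ≤ 2)) ∧ (¬(n > 6 ∨ 2*n = 19)))) ∧ ((¬(data[n + 1] ≤ 2)) → (¬(n > 3 ∨ 2*n = 13)))
  WP_2: (data[n + 1] ≤ 2 → ((data[n - 2] ≤ 2 → ((¬(data[n - 5] ≤ 2)) ∧ (¬(n > 9 ∨ 2*n = 25)))) ∧ ((¬(data[n - 2] ≤ 2)) → (¬(n > 6 ∨ 2*n = 19))))) ∧ ((¬(data[n + 1] ≤ 2)) → (¬(n > 3 ∨ 2*n = 13)))
So before the loop: (data[n + 1] ≤ 2 → ((data[n - 2] ≤ 2 → ((¬(data[n - 5] ≤ 2)) ∧ (¬(n > 9 ∨ 2*n = 25)))) ∧ ((¬(data[n - 2] ≤ 2)) → (¬(n > 6 ∨ 2*n = 19))))) ∧ ((¬(data[n + 1] ≤ 2)) → (¬(n > 3 ∨ 2*n = 13)))
The weakest precondition is (data[n + 1] ≤ 2 → ((data[n - 2] ≤ 2 → ((¬(data[n - 5] ≤ 2)) ∧ (¬(n > 9 ∨ 2*n = 25)))) ∧ ((¬(data[n - 2] ≤ 2)) → (¬(n > 6 ∨ 2*n = 19))))) ∧ ((¬(data[n + 1] ≤ 2)) → (¬(n > 3 ∨ 2*n = 13))).
Check whether (data[n + 1] ≤ 2 → ((data[n - 2] ≤ 2 → ((¬(data[n - 5] ≤ 2)) ∧ (¬(n > 9 ∨ 2*n = 25)))) ∧ ((¬(data[n - 2] ≤ 2)) → (¬(n > 6 ∨ 2*n = 19))))) ∧ ((¬(data[n + 1] ≤ 5)) → (¬(n > 3 ∨ 2*n = 13))) implies it.
Countermodel: at the initial state data = {[-1] = 3, [2] = 3, [5] = 3, elsewhere 3}, n = 4, the precondition holds but the weakest precondition fails.
Answer: invalid


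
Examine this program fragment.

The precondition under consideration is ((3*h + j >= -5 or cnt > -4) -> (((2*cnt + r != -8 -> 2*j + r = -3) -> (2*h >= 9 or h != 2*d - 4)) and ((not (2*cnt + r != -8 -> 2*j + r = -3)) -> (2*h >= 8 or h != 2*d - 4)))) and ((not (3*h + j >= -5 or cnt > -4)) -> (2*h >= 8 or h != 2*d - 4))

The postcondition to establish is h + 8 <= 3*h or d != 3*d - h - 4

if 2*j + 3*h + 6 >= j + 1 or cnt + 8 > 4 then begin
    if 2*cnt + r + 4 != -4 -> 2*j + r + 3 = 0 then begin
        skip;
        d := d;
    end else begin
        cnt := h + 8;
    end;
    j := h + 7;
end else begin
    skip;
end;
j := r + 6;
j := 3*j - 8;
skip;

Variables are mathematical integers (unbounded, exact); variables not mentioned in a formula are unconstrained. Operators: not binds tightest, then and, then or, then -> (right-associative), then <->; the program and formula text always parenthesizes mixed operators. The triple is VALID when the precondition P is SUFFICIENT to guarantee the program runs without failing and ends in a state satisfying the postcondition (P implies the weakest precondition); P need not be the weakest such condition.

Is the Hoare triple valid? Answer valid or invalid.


Working backward. After the program, the postcondition h + 8 <= 3*h or d != 3*d - h - 4 must hold; in canonical form it is 2*h >= 8 or h != 2*d - 4.
Before skip: 2*h >= 8 or h != 2*d - 4
Before j := 3*j - 8: 2*h >= 8 or h != 2*d - 4
Before j := r + 6: 2*h >= 8 or h != 2*d - 4
Then branch requires ((2*cnt + r != -8 -> 2*j + r = -3) -> (2*h >= 8 or h != 2*d - 4)) and ((not (2*cnt + r != -8 -> 2*j + r = -3)) -> (2*h >= 8 or h != 2*d - 4)); else branch requires 2*h >= 8 or h != 2*d - 4.
Before the if: ((3*h + j >= -5 or cnt > -4) -> (((2*cnt + r != -8 -> 2*j + r = -3) -> (2*h >= 8 or h != 2*d - 4)) and ((not (2*cnt + r != -8 -> 2*j + r = -3)) -> (2*h >= 8 or h != 2*d - 4)))) and ((not (3*h + j >= -5 or cnt > -4)) -> (2*h >= 8 or h != 2*d - 4))
The weakest precondition is ((3*h + j >= -5 or cnt > -4) -> (((2*cnt + r != -8 -> 2*j + r = -3) -> (2*h >= 8 or h != 2*d - 4)) and ((not (2*cnt + r != -8 -> 2*j + r = -3)) -> (2*h >= 8 or h != 2*d - 4)))) and ((not (3*h + j >= -5 or cnt > -4)) -> (2*h >= 8 or h != 2*d - 4)).
Check whether ((3*h + j >= -5 or cnt > -4) -> (((2*cnt + r != -8 -> 2*j + r = -3) -> (2*h >= 9 or h != 2*d - 4)) and ((not (2*cnt + r != -8 -> 2*j + r = -3)) -> (2*h >= 8 or h != 2*d - 4)))) and ((not (3*h + j >= -5 or cnt > -4)) -> (2*h >= 8 or h != 2*d - 4)) implies it.
Every state satisfying the precondition satisfies the weakest precondition: the implication holds.
Answer: valid
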